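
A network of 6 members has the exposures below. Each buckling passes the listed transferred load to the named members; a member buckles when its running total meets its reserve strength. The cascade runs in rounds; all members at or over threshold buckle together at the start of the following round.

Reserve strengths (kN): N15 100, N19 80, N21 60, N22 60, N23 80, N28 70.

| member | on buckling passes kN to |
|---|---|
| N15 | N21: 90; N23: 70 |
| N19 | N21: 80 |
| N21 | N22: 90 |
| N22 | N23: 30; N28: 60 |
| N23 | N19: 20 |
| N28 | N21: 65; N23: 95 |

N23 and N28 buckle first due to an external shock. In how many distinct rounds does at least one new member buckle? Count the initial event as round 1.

Round 1 — N23, N28 buckle (initial).
  N19: +20 → 20 < 80
  N21: +65 → 65 ≥ 60
Round 2 — N21 buckles.
  N22: +90 → 90 ≥ 60
Round 3 — N22 buckles.
No further bucklings.

3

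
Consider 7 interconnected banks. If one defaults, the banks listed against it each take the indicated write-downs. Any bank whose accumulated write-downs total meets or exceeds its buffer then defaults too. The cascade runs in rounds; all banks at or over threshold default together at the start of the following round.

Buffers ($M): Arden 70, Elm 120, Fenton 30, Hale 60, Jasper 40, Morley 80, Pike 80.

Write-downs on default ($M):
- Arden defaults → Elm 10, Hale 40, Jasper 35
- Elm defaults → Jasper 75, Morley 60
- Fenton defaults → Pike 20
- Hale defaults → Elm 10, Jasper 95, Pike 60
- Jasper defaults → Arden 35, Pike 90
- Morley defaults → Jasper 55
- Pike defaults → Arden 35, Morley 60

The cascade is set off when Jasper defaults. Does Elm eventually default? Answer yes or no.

Round 1 — Jasper defaults (initial).
  Arden: +35 → 35 < 70
  Pike: +90 → 90 ≥ 80
Round 2 — Pike defaults.
  Arden: +35 → 70 ≥ 70
  Morley: +60 → 60 < 80
Round 3 — Arden defaults.
  Elm: +10 → 10 < 120
  Hale: +40 → 40 < 60
No further defaults.

no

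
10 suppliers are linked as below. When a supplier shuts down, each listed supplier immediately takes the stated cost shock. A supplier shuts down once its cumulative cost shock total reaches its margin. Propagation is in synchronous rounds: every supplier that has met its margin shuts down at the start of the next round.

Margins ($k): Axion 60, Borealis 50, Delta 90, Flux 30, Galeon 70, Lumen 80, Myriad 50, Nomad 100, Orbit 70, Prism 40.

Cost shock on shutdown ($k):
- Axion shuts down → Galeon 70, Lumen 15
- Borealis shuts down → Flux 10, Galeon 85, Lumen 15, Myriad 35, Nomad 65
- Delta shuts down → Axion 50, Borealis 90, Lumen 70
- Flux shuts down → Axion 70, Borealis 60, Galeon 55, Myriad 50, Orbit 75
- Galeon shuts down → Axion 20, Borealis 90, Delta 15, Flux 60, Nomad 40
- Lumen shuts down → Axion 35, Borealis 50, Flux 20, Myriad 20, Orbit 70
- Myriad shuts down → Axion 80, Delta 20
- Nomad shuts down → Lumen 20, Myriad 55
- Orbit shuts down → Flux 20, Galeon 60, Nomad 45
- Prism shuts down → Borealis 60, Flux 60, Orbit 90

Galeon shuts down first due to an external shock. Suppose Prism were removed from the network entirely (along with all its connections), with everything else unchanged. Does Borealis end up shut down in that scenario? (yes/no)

With Prism removed:
Round 1 — Galeon shuts down (initial).
  Axion: +20 → 20 < 60
  Borealis: +90 → 90 ≥ 50
  Delta: +15 → 15 < 90
  Flux: +60 → 60 ≥ 30
  Nomad: +40 → 40 < 100
Round 2 — Borealis, Flux shut down.
  Axion: +70 → 90 ≥ 60
  Lumen: +15 → 15 < 80
  Myriad: +35+50 → 85 ≥ 50
  Nomad: +65 → 105 ≥ 100
  Orbit: +75 → 75 ≥ 70
Round 3 — Axion, Myriad, Nomad, Orbit shut down.
  Delta: +20 → 35 < 90
  Lumen: +15+20 → 50 < 80
No further shutdowns.

yes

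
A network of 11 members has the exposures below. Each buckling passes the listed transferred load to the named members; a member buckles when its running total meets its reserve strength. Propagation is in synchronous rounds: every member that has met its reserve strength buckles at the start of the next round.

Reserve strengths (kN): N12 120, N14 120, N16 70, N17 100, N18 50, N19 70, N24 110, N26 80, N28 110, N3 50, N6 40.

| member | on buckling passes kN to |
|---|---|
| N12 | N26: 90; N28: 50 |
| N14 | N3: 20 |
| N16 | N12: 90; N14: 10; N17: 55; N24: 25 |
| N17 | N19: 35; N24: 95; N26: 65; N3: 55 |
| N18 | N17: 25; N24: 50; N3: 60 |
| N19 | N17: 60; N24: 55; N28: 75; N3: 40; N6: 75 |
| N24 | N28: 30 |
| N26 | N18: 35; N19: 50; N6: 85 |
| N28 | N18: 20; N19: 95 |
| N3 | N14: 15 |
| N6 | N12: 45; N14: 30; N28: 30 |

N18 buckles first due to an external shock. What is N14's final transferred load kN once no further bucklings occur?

15

Round 1 — N18 buckles (initial).
  N17: +25 → 25 < 100
  N24: +50 → 50 < 110
  N3: +60 → 60 ≥ 50
Round 2 — N3 buckles.
  N14: +15 → 15 < 120
No further bucklings.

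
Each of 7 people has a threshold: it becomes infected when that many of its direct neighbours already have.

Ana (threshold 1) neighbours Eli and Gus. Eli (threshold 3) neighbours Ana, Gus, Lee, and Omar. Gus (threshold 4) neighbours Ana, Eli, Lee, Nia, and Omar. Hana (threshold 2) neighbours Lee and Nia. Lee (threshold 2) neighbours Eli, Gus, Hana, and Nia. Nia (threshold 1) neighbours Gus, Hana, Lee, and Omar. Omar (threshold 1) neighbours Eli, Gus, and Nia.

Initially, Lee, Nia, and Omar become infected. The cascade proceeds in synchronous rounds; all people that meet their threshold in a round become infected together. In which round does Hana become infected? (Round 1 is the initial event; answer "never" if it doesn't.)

Round 1 — Lee, Nia, Omar become infected (initial).
Round 2 — checking thresholds:
  Eli: 2 of 4 neighbours < 3, holds.
  Gus: 3 of 5 neighbours < 4, holds.
  Hana: 2 of 2 neighbours ≥ 2, becomes infected.
Round 3 — no new infections; cascade stops.

2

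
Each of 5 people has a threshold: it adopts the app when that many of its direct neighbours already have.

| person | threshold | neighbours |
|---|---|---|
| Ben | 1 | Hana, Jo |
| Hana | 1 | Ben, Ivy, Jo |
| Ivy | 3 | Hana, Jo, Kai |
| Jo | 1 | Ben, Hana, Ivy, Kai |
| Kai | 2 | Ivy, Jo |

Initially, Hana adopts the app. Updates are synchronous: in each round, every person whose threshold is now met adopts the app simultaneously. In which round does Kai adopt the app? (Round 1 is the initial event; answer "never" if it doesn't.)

never

Round 1 — Hana adopts the app (initial).
Round 2 — checking thresholds:
  Ben: 1 of 2 neighbours ≥ 1, adopts the app.
  Ivy: 1 of 3 neighbours < 3, below threshold.
  Jo: 1 of 4 neighbours ≥ 1, adopts the app.
Round 3 — no new adoptions; cascade stops.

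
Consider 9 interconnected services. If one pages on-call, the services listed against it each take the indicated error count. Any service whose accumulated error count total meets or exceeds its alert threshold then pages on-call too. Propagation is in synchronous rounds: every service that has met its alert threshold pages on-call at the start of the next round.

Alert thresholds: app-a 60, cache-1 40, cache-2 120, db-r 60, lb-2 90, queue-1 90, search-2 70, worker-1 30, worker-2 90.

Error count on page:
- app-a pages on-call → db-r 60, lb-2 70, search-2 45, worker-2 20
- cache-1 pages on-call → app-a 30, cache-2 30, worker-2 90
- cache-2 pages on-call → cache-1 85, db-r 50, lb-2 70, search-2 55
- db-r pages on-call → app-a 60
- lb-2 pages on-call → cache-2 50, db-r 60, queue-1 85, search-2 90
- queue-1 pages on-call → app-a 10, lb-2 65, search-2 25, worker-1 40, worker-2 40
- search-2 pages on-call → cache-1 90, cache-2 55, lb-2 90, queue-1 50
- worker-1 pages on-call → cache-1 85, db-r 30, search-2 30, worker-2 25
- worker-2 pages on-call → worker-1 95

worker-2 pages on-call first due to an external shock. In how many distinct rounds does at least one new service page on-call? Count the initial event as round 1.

3

Round 1 — worker-2 pages on-call (initial).
  worker-1: +95 → 95 ≥ 30
Round 2 — worker-1 pages on-call.
  cache-1: +85 → 85 ≥ 40
  db-r: +30 → 30 < 60
  search-2: +30 → 30 < 70
Round 3 — cache-1 pages on-call.
  app-a: +30 → 30 < 60
  cache-2: +30 → 30 < 120
No further pages.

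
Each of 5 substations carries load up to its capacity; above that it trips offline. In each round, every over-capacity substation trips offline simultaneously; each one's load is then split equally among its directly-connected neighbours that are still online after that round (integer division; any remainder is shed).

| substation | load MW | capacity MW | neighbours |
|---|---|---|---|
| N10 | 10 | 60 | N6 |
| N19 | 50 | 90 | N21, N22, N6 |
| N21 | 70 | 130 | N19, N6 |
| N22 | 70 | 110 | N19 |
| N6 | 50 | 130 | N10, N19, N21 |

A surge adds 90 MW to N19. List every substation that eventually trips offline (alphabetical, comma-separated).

Round 1 — N19 at 140 > 90. N19 trips offline.
  N19 sheds 140 MW to N21, N22, N6: 46 each (2 lost).
    N21: 70+46 = 116 ≤ 130
    N22: 70+46 = 116 > 110
    N6: 50+46 = 96 ≤ 130
Round 2 — N22 trips offline.
  N22 sheds 116 MW: no online neighbours, lost.
No further trips.

N19, N22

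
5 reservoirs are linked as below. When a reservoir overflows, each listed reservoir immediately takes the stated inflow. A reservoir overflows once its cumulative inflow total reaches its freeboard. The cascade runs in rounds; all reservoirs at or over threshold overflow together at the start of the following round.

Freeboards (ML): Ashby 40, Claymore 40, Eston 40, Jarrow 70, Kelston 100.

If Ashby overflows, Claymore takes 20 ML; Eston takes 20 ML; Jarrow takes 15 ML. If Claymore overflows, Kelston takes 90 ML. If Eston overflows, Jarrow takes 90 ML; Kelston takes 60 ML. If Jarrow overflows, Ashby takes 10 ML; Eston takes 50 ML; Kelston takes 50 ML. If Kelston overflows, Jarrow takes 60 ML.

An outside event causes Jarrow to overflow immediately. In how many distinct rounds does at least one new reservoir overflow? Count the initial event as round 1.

3

Round 1 — Jarrow overflows (initial).
  Ashby: +10 → 10 < 40
  Eston: +50 → 50 ≥ 40
  Kelston: +50 → 50 < 100
Round 2 — Eston overflows.
  Kelston: +60 → 110 ≥ 100
Round 3 — Kelston overflows.
No further overflows.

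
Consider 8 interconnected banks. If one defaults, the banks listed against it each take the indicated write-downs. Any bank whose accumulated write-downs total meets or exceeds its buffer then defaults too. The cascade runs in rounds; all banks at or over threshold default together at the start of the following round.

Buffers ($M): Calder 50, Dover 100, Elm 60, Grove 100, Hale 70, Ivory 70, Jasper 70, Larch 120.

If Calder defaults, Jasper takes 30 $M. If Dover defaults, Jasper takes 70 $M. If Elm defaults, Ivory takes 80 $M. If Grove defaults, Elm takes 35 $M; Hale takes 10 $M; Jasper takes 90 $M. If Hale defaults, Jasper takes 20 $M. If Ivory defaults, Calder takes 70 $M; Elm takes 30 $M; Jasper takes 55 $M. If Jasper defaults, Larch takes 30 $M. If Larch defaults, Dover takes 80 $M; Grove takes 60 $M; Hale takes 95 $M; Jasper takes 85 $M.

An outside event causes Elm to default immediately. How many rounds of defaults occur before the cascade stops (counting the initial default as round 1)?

Round 1 — Elm defaults (initial).
  Ivory: +80 → 80 ≥ 70
Round 2 — Ivory defaults.
  Calder: +70 → 70 ≥ 50
  Jasper: +55 → 55 < 70
Round 3 — Calder defaults.
  Jasper: +30 → 85 ≥ 70
Round 4 — Jasper defaults.
  Larch: +30 → 30 < 120
No further defaults.

4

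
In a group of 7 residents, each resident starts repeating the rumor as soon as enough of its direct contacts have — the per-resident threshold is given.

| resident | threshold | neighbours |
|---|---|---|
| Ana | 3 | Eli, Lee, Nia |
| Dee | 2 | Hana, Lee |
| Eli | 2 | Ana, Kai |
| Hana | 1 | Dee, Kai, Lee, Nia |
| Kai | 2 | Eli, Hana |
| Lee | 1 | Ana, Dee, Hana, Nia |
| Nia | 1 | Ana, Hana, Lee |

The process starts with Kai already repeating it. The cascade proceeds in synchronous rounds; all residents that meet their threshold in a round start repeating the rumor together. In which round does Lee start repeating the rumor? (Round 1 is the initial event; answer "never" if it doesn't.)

Round 1 — Kai starts repeating the rumor (initial).
Round 2 — checking thresholds:
  Eli: 1 of 2 neighbours < 2, not yet.
  Hana: 1 of 4 neighbours ≥ 1, starts repeating the rumor.
Round 3 — checking thresholds:
  Dee: 1 of 2 neighbours < 2, not yet.
  Eli: 1 of 2 neighbours < 2, not yet.
  Lee: 1 of 4 neighbours ≥ 1, starts repeating the rumor.
  Nia: 1 of 3 neighbours ≥ 1, starts repeating the rumor.
Round 4 — checking thresholds:
  Ana: 2 of 3 neighbours < 3, not yet.
  Dee: 2 of 2 neighbours ≥ 2, starts repeating the rumor.
  Eli: 1 of 2 neighbours < 2, not yet.
Round 5 — no new spreads; cascade stops.

3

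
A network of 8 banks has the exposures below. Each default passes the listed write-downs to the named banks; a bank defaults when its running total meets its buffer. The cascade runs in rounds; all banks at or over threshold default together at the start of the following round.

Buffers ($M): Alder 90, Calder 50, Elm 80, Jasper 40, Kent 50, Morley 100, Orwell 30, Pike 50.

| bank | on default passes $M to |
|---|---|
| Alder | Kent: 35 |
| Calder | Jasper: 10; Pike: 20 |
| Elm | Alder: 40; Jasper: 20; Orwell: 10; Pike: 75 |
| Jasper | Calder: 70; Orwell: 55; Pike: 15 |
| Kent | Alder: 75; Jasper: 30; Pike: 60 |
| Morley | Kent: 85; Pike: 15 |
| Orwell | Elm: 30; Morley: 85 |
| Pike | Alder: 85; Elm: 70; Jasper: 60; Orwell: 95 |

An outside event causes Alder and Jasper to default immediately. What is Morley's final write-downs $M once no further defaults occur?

85

Round 1 — Alder, Jasper default (initial).
  Calder: +70 → 70 ≥ 50
  Kent: +35 → 35 < 50
  Orwell: +55 → 55 ≥ 30
  Pike: +15 → 15 < 50
Round 2 — Calder, Orwell default.
  Elm: +30 → 30 < 80
  Morley: +85 → 85 < 100
  Pike: +20 → 35 < 50
No further defaults.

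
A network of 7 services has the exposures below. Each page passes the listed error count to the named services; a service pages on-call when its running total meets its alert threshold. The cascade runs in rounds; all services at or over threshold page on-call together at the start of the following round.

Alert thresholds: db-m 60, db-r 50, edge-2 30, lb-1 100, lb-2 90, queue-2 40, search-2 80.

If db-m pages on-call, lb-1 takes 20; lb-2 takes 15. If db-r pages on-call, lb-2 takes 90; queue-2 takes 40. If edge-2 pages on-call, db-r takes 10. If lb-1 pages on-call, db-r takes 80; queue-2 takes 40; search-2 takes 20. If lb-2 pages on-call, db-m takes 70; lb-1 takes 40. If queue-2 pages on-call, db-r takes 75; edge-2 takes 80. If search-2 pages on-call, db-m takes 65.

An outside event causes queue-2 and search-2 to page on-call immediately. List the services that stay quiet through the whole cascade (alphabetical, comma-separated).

lb-1

Round 1 — queue-2, search-2 page on-call (initial).
  db-m: +65 → 65 ≥ 60
  db-r: +75 → 75 ≥ 50
  edge-2: +80 → 80 ≥ 30
Round 2 — db-m, db-r, edge-2 page on-call.
  lb-1: +20 → 20 < 100
  lb-2: +15+90 → 105 ≥ 90
Round 3 — lb-2 pages on-call.
  lb-1: +40 → 60 < 100
No further pages.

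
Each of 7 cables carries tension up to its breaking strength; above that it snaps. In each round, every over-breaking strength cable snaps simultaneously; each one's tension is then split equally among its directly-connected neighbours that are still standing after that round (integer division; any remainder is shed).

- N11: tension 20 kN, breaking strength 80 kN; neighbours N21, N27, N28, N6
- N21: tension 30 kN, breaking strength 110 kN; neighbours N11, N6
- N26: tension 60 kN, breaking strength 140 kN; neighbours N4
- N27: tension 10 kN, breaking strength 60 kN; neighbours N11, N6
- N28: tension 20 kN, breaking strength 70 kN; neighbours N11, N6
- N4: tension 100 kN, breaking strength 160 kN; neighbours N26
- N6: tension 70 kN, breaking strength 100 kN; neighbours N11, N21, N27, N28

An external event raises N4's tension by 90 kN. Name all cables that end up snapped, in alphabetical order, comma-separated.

N26, N4

Round 1 — N4 at 190 > 160. N4 snaps.
  N4 sheds 190 kN to N26: 190 each.
    N26: 60+190 = 250 > 140
Round 2 — N26 snaps.
  N26 sheds 250 kN: no online neighbours, lost.
No further breaks.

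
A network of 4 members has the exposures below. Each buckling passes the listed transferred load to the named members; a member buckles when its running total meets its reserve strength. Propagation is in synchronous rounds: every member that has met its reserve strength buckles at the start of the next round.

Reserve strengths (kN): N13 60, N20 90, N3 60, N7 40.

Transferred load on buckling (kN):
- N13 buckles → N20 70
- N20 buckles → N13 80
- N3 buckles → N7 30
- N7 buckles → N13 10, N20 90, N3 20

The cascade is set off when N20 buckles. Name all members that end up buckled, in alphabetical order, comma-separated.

Round 1 — N20 buckles (initial).
  N13: +80 → 80 ≥ 60
Round 2 — N13 buckles.
No further bucklings.

N13, N20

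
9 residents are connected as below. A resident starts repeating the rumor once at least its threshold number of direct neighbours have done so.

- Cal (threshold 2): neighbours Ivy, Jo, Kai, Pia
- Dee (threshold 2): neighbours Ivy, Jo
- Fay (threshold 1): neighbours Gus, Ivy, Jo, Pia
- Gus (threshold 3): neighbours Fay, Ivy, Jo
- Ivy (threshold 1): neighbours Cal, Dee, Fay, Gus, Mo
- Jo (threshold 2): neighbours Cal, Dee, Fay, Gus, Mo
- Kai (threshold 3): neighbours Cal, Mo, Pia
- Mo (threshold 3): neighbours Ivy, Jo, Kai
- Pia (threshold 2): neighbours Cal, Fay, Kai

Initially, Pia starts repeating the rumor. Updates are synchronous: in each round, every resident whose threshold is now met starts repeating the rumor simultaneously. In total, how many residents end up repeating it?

7

Round 1 — Pia starts repeating the rumor (initial).
Round 2 — checking thresholds:
  Cal: 1 of 4 neighbours < 2, below threshold.
  Fay: 1 of 4 neighbours ≥ 1, starts repeating the rumor.
  Kai: 1 of 3 neighbours < 3, below threshold.
Round 3 — checking thresholds:
  Cal: 1 of 4 neighbours < 2, below threshold.
  Gus: 1 of 3 neighbours < 3, below threshold.
  Ivy: 1 of 5 neighbours ≥ 1, starts repeating the rumor.
  Jo: 1 of 5 neighbours < 2, below threshold.
  Kai: 1 of 3 neighbours < 3, below threshold.
Round 4 — checking thresholds:
  Cal: 2 of 4 neighbours ≥ 2, starts repeating the rumor.
  Dee: 1 of 2 neighbours < 2, below threshold.
  Gus: 2 of 3 neighbours < 3, below threshold.
  Jo: 1 of 5 neighbours < 2, below threshold.
  Kai: 1 of 3 neighbours < 3, below threshold.
  Mo: 1 of 3 neighbours < 3, below threshold.
Round 5 — checking thresholds:
  Dee: 1 of 2 neighbours < 2, below threshold.
  Gus: 2 of 3 neighbours < 3, below threshold.
  Jo: 2 of 5 neighbours ≥ 2, starts repeating the rumor.
  Kai: 2 of 3 neighbours < 3, below threshold.
  Mo: 1 of 3 neighbours < 3, below threshold.
Round 6 — checking thresholds:
  Dee: 2 of 2 neighbours ≥ 2, starts repeating the rumor.
  Gus: 3 of 3 neighbours ≥ 3, starts repeating the rumor.
  Kai: 2 of 3 neighbours < 3, below threshold.
  Mo: 2 of 3 neighbours < 3, below threshold.
Round 7 — no new spreads; cascade stops.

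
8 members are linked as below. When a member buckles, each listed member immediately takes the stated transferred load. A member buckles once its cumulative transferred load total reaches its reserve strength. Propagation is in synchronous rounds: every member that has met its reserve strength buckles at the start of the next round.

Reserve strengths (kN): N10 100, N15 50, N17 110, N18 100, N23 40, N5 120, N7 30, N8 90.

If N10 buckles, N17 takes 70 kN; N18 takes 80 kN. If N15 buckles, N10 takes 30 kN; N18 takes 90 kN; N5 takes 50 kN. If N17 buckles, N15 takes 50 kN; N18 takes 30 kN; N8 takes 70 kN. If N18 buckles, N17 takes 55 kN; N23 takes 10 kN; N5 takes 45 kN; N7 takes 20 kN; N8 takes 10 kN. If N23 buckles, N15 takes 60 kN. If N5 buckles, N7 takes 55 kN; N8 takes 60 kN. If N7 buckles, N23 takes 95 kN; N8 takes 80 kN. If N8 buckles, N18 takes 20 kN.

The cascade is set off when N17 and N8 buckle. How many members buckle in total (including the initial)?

4

Round 1 — N17, N8 buckle (initial).
  N15: +50 → 50 ≥ 50
  N18: +30+20 → 50 < 100
Round 2 — N15 buckles.
  N10: +30 → 30 < 100
  N18: +90 → 140 ≥ 100
  N5: +50 → 50 < 120
Round 3 — N18 buckles.
  N23: +10 → 10 < 40
  N5: +45 → 95 < 120
  N7: +20 → 20 < 30
No further bucklings.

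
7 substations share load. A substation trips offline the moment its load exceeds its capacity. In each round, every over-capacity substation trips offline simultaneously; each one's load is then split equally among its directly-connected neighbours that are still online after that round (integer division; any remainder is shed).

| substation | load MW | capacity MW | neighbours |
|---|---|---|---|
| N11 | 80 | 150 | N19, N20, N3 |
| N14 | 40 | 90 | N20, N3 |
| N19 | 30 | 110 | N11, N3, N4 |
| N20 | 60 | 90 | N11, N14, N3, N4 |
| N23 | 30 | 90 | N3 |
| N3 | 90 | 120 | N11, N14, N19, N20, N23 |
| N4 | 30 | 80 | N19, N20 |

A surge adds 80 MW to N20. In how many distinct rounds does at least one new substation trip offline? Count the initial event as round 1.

Round 1 — N20 at 140 > 90. N20 trips offline.
  N20 sheds 140 MW to N11, N14, N3, N4: 35 each.
    N11: 80+35 = 115 ≤ 150
    N14: 40+35 = 75 ≤ 90
    N3: 90+35 = 125 > 120
    N4: 30+35 = 65 ≤ 80
Round 2 — N3 trips offline.
  N3 sheds 125 MW to N11, N14, N19, N23: 31 each (1 lost).
    N11: 115+31 = 146 ≤ 150
    N14: 75+31 = 106 > 90
    N19: 30+31 = 61 ≤ 110
    N23: 30+31 = 61 ≤ 90
Round 3 — N14 trips offline.
  N14 sheds 106 MW: no online neighbours, lost.
No further trips.

3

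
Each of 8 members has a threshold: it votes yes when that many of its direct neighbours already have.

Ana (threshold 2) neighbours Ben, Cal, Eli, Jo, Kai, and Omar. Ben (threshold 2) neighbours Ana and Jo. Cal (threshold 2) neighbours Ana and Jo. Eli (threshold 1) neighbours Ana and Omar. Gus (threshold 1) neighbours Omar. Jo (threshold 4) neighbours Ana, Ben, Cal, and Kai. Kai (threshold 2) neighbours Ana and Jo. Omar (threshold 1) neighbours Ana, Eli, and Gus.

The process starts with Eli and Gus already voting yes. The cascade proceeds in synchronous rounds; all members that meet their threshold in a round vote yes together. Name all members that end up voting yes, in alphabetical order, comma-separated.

Round 1 — Eli, Gus vote yes (initial).
Round 2 — checking thresholds:
  Ana: 1 of 6 neighbours < 2, holds.
  Omar: 2 of 3 neighbours ≥ 1, votes yes.
Round 3 — checking thresholds:
  Ana: 2 of 6 neighbours ≥ 2, votes yes.
Round 4 — no new yes votes; cascade stops.

Ana, Eli, Gus, Omar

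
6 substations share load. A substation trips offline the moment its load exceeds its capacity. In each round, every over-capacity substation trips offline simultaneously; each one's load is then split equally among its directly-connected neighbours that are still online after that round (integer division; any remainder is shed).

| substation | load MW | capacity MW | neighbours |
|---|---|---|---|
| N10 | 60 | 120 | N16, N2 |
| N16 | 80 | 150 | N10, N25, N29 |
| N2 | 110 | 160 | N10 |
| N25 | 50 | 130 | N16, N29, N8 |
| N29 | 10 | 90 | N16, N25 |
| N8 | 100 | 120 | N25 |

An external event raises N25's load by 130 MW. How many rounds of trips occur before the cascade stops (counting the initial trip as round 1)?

Round 1 — N25 at 180 > 130. N25 trips offline.
  N25 sheds 180 MW to N16, N29, N8: 60 each.
    N16: 80+60 = 140 ≤ 150
    N29: 10+60 = 70 ≤ 90
    N8: 100+60 = 160 > 120
Round 2 — N8 trips offline.
  N8 sheds 160 MW: no online neighbours, lost.
No further trips.

2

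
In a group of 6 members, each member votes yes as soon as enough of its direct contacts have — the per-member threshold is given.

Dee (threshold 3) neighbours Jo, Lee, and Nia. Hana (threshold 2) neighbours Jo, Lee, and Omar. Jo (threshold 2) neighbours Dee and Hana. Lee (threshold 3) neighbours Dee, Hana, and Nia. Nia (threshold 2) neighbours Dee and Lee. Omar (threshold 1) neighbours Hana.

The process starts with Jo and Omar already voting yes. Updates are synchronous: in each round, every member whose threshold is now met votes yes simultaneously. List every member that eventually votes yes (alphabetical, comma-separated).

Hana, Jo, Omar

Round 1 — Jo, Omar vote yes (initial).
Round 2 — checking thresholds:
  Dee: 1 of 3 neighbours < 3, not yet.
  Hana: 2 of 3 neighbours ≥ 2, votes yes.
Round 3 — no new yes votes; cascade stops.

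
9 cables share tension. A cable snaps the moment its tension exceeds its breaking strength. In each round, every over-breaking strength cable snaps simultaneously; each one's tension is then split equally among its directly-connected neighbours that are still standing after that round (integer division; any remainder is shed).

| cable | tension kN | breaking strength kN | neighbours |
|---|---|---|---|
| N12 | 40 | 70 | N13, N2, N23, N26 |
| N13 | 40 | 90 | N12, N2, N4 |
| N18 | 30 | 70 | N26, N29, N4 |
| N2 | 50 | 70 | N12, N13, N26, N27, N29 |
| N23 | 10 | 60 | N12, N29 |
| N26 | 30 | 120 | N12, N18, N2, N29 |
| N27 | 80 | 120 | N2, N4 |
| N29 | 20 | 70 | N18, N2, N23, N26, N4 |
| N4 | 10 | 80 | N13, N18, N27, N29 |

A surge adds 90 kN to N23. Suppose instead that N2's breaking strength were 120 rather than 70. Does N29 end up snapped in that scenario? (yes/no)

no

With N2's breaking strength at 120:
Round 1 — N23 at 100 > 60. N23 snaps.
  N23 sheds 100 kN to N12, N29: 50 each.
    N12: 40+50 = 90 > 70
    N29: 20+50 = 70 ≤ 70
Round 2 — N12 snaps.
  N12 sheds 90 kN to N13, N2, N26: 30 each.
    N13: 40+30 = 70 ≤ 90
    N2: 50+30 = 80 ≤ 120
    N26: 30+30 = 60 ≤ 120
No further breaks.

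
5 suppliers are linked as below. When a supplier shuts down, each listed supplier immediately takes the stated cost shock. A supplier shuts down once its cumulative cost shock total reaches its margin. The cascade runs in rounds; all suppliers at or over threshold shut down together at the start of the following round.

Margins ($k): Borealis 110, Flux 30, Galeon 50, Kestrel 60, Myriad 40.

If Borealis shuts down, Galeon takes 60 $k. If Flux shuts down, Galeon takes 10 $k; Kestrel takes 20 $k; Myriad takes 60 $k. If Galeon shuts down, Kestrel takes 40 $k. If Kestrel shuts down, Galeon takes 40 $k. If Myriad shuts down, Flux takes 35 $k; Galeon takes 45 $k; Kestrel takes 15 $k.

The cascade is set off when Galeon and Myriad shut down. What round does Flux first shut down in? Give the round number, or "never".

2

Round 1 — Galeon, Myriad shut down (initial).
  Flux: +35 → 35 ≥ 30
  Kestrel: +40+15 → 55 < 60
Round 2 — Flux shuts down.
  Kestrel: +20 → 75 ≥ 60
Round 3 — Kestrel shuts down.
No further shutdowns.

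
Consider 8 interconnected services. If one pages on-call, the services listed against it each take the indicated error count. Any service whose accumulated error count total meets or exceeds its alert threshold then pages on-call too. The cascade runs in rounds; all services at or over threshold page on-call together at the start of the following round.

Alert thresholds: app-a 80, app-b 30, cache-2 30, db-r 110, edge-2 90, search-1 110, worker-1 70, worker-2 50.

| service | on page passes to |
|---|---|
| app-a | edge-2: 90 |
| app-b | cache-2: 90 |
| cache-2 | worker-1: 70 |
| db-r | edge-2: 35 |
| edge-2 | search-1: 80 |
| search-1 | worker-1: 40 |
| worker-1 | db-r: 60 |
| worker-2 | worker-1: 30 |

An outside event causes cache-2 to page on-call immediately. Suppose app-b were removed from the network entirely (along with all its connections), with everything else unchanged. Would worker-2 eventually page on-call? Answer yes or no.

With app-b removed:
Round 1 — cache-2 pages on-call (initial).
  worker-1: +70 → 70 ≥ 70
Round 2 — worker-1 pages on-call.
  db-r: +60 → 60 < 110
No further pages.

no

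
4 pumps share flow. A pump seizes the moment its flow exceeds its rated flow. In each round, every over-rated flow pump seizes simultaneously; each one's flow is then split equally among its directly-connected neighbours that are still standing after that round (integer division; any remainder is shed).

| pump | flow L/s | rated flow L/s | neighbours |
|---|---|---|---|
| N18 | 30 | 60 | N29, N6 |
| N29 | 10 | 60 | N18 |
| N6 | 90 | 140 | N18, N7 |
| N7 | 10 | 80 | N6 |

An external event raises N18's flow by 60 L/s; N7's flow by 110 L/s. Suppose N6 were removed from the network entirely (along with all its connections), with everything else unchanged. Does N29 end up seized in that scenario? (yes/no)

yes

With N6 removed:
Round 1 — N18 at 90 > 60; N7 at 120 > 80. N18, N7 seize.
  N18 sheds 90 L/s to N29: 90 each.
    N29: 10+90 = 100 > 60
  N7 sheds 120 L/s: no online neighbours, lost.
Round 2 — N29 seizes.
  N29 sheds 100 L/s: no online neighbours, lost.
No further seizures.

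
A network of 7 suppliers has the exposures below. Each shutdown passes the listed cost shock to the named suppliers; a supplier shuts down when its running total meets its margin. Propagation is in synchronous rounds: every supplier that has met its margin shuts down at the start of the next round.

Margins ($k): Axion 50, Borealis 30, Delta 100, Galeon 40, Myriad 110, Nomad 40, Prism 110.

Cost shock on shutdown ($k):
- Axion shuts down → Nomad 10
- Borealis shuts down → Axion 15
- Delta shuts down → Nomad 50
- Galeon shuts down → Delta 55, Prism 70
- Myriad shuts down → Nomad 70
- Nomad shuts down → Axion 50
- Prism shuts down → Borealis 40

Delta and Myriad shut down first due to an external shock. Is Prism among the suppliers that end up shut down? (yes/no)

Round 1 — Delta, Myriad shut down (initial).
  Nomad: +50+70 → 120 ≥ 40
Round 2 — Nomad shuts down.
  Axion: +50 → 50 ≥ 50
Round 3 — Axion shuts down.
No further shutdowns.

no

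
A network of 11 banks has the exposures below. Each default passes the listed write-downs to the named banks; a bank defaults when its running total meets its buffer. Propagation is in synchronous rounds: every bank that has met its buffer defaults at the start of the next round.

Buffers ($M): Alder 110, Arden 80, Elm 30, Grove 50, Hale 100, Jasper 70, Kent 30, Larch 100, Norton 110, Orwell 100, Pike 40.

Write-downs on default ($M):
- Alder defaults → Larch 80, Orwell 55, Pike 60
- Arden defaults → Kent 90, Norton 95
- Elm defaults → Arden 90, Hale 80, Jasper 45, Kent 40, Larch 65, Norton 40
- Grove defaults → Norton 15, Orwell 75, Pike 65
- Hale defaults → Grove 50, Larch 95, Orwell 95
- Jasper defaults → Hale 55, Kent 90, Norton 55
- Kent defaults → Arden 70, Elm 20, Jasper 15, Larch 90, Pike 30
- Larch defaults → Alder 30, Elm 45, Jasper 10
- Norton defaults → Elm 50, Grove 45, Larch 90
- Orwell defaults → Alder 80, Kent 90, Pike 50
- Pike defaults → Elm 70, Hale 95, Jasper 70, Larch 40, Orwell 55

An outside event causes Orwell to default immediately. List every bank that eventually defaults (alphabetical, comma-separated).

Alder, Arden, Elm, Grove, Hale, Jasper, Kent, Larch, Norton, Orwell, Pike

Round 1 — Orwell defaults (initial).
  Alder: +80 → 80 < 110
  Kent: +90 → 90 ≥ 30
  Pike: +50 → 50 ≥ 40
Round 2 — Kent, Pike default.
  Arden: +70 → 70 < 80
  Elm: +20+70 → 90 ≥ 30
  Hale: +95 → 95 < 100
  Jasper: +15+70 → 85 ≥ 70
  Larch: +90+40 → 130 ≥ 100
Round 3 — Elm, Jasper, Larch default.
  Alder: +30 → 110 ≥ 110
  Arden: +90 → 160 ≥ 80
  Hale: +80+55 → 230 ≥ 100
  Norton: +40+55 → 95 < 110
Round 4 — Alder, Arden, Hale default.
  Grove: +50 → 50 ≥ 50
  Norton: +95 → 190 ≥ 110
Round 5 — Grove, Norton default.
No further defaults.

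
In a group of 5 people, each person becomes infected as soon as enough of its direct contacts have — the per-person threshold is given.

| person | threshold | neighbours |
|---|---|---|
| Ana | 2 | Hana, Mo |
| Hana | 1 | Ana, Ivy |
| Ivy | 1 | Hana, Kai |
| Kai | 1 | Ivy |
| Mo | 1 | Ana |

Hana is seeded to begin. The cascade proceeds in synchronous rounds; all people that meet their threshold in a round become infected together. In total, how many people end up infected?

3

Round 1 — Hana becomes infected (initial).
Round 2 — checking thresholds:
  Ana: 1 of 2 neighbours < 2, not yet.
  Ivy: 1 of 2 neighbours ≥ 1, becomes infected.
Round 3 — checking thresholds:
  Ana: 1 of 2 neighbours < 2, not yet.
  Kai: 1 of 1 neighbours ≥ 1, becomes infected.
Round 4 — no new infections; cascade stops.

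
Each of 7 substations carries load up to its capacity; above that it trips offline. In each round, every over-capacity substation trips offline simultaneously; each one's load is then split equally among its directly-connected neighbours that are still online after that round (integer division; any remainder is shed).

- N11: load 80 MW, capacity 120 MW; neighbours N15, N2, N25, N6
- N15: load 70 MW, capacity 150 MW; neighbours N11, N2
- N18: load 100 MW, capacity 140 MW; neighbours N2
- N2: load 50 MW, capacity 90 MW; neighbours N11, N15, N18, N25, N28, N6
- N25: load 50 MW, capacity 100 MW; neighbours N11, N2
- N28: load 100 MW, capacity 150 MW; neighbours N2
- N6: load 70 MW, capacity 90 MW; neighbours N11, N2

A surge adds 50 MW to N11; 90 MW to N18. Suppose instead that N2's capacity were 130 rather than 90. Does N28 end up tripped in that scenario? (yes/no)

yes

With N2's capacity at 130:
Round 1 — N11 at 130 > 120; N18 at 190 > 140. N11, N18 trip offline.
  N11 sheds 130 MW to N15, N2, N25, N6: 32 each (2 lost).
    N15: 70+32 = 102 ≤ 150
    N2: 50+32 = 82 ≤ 130
    N25: 50+32 = 82 ≤ 100
    N6: 70+32 = 102 > 90
  N18 sheds 190 MW to N2: 190 each.
    N2: 82+190 = 272 > 130
Round 2 — N2, N6 trip offline.
  N2 sheds 272 MW to N15, N25, N28: 90 each (2 lost).
    N15: 102+90 = 192 > 150
    N25: 82+90 = 172 > 100
    N28: 100+90 = 190 > 150
  N6 sheds 102 MW: no online neighbours, lost.
Round 3 — N15, N25, N28 trip offline.
  N15 sheds 192 MW: no online neighbours, lost.
  N25 sheds 172 MW: no online neighbours, lost.
  N28 sheds 190 MW: no online neighbours, lost.
No further trips.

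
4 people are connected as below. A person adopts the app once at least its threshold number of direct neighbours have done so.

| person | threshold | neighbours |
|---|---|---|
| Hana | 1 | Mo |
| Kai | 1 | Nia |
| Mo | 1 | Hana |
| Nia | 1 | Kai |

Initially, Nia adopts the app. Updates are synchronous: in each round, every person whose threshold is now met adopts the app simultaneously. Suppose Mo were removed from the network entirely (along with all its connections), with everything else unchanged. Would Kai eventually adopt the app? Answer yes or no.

yes

With Mo removed:
Round 1 — Nia adopts the app (initial).
Round 2 — checking thresholds:
  Kai: 1 of 1 neighbours ≥ 1, adopts the app.
Round 3 — no new adoptions; cascade stops.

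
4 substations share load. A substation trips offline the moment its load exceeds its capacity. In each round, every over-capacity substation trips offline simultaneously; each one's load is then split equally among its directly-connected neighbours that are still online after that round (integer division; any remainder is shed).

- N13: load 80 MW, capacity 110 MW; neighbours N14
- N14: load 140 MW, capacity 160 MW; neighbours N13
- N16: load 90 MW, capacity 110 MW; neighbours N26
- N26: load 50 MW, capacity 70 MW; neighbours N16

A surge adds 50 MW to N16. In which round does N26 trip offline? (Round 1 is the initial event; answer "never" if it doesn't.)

2

Round 1 — N16 at 140 > 110. N16 trips offline.
  N16 sheds 140 MW to N26: 140 each.
    N26: 50+140 = 190 > 70
Round 2 — N26 trips offline.
  N26 sheds 190 MW: no online neighbours, lost.
No further trips.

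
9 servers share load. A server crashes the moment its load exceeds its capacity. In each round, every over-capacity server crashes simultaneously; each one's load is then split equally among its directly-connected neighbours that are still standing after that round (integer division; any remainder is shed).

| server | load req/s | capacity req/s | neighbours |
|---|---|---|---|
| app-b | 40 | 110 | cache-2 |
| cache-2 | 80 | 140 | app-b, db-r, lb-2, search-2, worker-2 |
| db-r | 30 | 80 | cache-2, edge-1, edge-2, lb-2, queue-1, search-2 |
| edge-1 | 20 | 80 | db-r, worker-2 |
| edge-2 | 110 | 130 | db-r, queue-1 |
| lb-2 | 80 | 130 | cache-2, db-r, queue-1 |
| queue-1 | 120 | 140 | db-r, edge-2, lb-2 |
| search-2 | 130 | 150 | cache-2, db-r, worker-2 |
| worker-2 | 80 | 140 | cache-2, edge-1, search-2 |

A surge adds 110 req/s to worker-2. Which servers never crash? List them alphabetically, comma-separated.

Round 1 — worker-2 at 190 > 140. worker-2 crashes.
  worker-2 sheds 190 req/s to cache-2, edge-1, search-2: 63 each (1 lost).
    cache-2: 80+63 = 143 > 140
    edge-1: 20+63 = 83 > 80
    search-2: 130+63 = 193 > 150
Round 2 — cache-2, edge-1, search-2 crash.
  cache-2 sheds 143 req/s to app-b, db-r, lb-2: 47 each (2 lost).
    app-b: 40+47 = 87 ≤ 110
    db-r: 30+47 = 77 ≤ 80
    lb-2: 80+47 = 127 ≤ 130
  edge-1 sheds 83 req/s to db-r: 83 each.
    db-r: 77+83 = 160 > 80
  search-2 sheds 193 req/s to db-r: 193 each.
    db-r: 160+193 = 353 > 80
Round 3 — db-r crashes.
  db-r sheds 353 req/s to edge-2, lb-2, queue-1: 117 each (2 lost).
    edge-2: 110+117 = 227 > 130
    lb-2: 127+117 = 244 > 130
    queue-1: 120+117 = 237 > 140
Round 4 — edge-2, lb-2, queue-1 crash.
  edge-2 sheds 227 req/s: no online neighbours, lost.
  lb-2 sheds 244 req/s: no online neighbours, lost.
  queue-1 sheds 237 req/s: no online neighbours, lost.
No further crashes.

app-b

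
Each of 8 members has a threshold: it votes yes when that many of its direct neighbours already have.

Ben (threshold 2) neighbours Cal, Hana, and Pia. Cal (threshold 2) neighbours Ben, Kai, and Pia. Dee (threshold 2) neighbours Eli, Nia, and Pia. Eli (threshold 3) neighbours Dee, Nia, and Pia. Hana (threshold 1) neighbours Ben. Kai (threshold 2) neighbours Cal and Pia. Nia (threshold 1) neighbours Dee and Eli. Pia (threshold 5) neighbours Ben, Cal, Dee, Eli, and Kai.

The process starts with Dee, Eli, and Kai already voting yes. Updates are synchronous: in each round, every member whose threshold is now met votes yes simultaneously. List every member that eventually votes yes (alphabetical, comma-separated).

Round 1 — Dee, Eli, Kai vote yes (initial).
Round 2 — checking thresholds:
  Cal: 1 of 3 neighbours < 2, below threshold.
  Nia: 2 of 2 neighbours ≥ 1, votes yes.
  Pia: 3 of 5 neighbours < 5, below threshold.
Round 3 — no new yes votes; cascade stops.

Dee, Eli, Kai, Nia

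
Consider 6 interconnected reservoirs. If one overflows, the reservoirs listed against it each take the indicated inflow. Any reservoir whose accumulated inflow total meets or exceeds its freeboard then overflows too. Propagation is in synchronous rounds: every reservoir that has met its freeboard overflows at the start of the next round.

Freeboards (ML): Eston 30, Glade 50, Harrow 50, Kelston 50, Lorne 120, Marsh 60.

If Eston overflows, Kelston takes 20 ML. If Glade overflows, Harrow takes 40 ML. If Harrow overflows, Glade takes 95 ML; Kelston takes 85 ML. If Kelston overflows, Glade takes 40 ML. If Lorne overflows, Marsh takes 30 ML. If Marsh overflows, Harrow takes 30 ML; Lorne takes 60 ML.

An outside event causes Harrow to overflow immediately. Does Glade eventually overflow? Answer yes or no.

Round 1 — Harrow overflows (initial).
  Glade: +95 → 95 ≥ 50
  Kelston: +85 → 85 ≥ 50
Round 2 — Glade, Kelston overflow.
No further overflows.

yes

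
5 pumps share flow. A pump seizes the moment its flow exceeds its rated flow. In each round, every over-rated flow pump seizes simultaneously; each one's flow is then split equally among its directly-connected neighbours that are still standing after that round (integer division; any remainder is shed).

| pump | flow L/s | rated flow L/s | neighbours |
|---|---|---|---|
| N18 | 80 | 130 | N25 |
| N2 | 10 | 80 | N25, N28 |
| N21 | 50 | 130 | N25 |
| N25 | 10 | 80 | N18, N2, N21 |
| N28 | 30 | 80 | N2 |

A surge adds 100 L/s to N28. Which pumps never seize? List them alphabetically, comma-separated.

N21

Round 1 — N28 at 130 > 80. N28 seizes.
  N28 sheds 130 L/s to N2: 130 each.
    N2: 10+130 = 140 > 80
Round 2 — N2 seizes.
  N2 sheds 140 L/s to N25: 140 each.
    N25: 10+140 = 150 > 80
Round 3 — N25 seizes.
  N25 sheds 150 L/s to N18, N21: 75 each.
    N18: 80+75 = 155 > 130
    N21: 50+75 = 125 ≤ 130
Round 4 — N18 seizes.
  N18 sheds 155 L/s: no online neighbours, lost.
No further seizures.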